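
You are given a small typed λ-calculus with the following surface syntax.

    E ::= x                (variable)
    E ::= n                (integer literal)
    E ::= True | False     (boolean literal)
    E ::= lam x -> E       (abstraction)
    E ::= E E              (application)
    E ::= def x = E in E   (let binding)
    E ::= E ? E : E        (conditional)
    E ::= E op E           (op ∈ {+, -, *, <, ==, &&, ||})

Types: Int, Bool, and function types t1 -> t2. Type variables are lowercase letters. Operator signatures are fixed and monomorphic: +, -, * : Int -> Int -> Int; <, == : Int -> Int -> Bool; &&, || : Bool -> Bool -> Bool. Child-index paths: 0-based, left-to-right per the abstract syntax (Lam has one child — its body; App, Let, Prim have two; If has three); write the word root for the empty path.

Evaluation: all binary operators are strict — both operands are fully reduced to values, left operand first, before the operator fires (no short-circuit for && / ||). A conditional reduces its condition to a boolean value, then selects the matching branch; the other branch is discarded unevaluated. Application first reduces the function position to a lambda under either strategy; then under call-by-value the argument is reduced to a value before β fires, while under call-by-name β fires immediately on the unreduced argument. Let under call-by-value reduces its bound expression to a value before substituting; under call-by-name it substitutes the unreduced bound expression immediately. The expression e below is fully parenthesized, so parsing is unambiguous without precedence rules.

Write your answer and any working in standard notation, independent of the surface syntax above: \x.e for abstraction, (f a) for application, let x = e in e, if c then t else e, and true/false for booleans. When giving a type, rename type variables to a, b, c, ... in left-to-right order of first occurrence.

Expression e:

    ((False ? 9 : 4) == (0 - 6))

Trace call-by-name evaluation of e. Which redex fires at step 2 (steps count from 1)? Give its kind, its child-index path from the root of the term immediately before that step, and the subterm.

Answer: delta at 1 : (0 - 6)

Working:
step 0: ((if false then 9 else 4) == (0 - 6))
step 1: [if@0] (4 == (0 - 6))
step 2: [delta@1] (4 == -6)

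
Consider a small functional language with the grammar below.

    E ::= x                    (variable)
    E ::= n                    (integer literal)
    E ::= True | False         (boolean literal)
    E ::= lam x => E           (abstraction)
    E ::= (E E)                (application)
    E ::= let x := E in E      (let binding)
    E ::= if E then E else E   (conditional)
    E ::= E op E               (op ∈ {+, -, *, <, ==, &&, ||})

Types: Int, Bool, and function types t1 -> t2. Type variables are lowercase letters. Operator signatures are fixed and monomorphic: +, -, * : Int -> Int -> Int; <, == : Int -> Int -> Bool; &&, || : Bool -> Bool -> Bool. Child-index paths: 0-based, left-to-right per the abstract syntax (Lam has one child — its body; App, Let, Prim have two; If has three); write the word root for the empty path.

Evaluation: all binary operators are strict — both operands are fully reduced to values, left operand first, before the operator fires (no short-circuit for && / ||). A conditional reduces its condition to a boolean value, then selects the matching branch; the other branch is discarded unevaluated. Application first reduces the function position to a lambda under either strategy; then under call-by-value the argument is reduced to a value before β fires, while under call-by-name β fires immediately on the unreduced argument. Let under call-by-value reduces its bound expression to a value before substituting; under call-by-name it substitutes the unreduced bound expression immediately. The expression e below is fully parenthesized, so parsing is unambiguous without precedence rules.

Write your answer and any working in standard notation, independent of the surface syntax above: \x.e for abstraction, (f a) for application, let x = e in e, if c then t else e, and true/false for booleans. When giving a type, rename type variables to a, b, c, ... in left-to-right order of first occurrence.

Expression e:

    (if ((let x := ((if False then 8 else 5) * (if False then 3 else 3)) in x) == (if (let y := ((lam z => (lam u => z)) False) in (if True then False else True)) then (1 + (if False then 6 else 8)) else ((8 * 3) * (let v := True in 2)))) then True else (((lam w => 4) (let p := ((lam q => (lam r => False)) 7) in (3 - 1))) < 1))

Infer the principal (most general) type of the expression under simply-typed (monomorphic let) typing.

Answer: Bool

Derivation:
  unify Bool ~ Bool
  unify Int ~ Int
  unify Int ~ Int
  unify Bool ~ Bool
  unify Int ~ Int
  unify Int ~ Int
let x : Int
x : Int
  unify Int ~ Int
z : a
\u._ : b -> a
\z._ : a -> b -> a
  unify a -> b -> a ~ Bool -> c
  unify a ~ Bool
  unify b -> Bool ~ c
_ _ : b -> Bool
let y : b -> Bool
  unify Bool ~ Bool
  unify Bool ~ Bool
  unify Bool ~ Bool
  unify Int ~ Int
  unify Bool ~ Bool
  unify Int ~ Int
  unify Int ~ Int
  unify Int ~ Int
  unify Int ~ Int
  unify Int ~ Int
let v : Bool
  unify Int ~ Int
  unify Int ~ Int
  unify Int ~ Int
  unify Bool ~ Bool
\w._ : d -> Int
\r._ : f -> Bool
\q._ : e -> f -> Bool
  unify e -> f -> Bool ~ Int -> g
  unify e ~ Int
  unify f -> Bool ~ g
_ _ : f -> Bool
let p : f -> Bool
  unify Int ~ Int
  unify Int ~ Int
  unify d -> Int ~ Int -> h
  unify d ~ Int
  unify Int ~ h
_ _ : Int
  unify Int ~ Int
  unify Int ~ Int
  unify Bool ~ Bool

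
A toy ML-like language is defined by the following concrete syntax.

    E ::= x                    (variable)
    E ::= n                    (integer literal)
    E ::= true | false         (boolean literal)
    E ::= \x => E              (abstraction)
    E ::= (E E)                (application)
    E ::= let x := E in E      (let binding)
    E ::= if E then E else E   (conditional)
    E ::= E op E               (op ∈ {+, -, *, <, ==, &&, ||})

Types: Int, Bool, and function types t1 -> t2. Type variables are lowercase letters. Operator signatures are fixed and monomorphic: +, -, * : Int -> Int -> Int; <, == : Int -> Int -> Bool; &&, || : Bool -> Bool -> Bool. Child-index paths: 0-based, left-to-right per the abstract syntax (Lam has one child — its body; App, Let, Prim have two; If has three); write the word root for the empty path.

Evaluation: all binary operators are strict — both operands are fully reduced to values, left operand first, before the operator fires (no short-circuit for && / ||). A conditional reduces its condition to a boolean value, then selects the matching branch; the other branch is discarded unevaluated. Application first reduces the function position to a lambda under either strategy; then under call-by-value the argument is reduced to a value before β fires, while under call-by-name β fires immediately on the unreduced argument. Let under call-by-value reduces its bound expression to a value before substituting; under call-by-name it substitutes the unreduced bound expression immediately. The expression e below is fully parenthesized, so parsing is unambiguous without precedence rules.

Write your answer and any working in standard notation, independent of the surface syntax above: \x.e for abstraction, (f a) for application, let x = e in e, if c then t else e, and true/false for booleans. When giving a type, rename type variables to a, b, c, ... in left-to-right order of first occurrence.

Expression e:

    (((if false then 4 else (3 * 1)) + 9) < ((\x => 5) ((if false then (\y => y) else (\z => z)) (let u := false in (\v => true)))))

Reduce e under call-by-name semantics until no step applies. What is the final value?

Trace:
step 0: (((if false then 4 else (3 * 1)) + 9) < ((\x.5) ((if false then (\y.y) else (\z.z)) (let u = false in (\v.true)))))
step 1: [if@0.0] (((3 * 1) + 9) < ((\x.5) ((if false then (\y.y) else (\z.z)) (let u = false in (\v.true)))))
step 2: [delta@0.0] ((3 + 9) < ((\x.5) ((if false then (\y.y) else (\z.z)) (let u = false in (\v.true)))))
step 3: [delta@0] (12 < ((\x.5) ((if false then (\y.y) else (\z.z)) (let u = false in (\v.true)))))
step 4: [beta@1] (12 < 5)
step 5: [delta@root] false

Answer: false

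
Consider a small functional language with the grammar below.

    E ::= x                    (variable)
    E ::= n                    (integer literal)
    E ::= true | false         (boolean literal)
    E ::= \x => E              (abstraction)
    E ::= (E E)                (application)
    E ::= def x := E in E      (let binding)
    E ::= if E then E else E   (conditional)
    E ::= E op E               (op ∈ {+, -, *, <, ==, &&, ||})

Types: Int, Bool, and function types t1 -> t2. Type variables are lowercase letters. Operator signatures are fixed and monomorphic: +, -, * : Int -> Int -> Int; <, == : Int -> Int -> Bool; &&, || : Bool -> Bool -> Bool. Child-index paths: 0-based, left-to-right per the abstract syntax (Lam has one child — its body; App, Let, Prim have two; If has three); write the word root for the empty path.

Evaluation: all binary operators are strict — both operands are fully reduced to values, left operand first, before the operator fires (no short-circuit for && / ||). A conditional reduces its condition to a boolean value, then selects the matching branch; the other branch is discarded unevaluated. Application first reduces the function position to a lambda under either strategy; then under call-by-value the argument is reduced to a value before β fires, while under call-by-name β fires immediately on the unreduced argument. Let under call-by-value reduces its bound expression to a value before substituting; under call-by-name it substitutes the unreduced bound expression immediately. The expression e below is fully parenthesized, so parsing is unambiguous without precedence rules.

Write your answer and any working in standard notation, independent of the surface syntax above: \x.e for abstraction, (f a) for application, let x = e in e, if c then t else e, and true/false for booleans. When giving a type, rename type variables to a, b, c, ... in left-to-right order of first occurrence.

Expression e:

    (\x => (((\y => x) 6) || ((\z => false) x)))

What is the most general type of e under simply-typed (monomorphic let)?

Working:
x : a
\y._ : b -> a
  unify b -> a ~ Int -> c
  unify b ~ Int
  unify a ~ c
_ _ : c
  unify c ~ Bool
\z._ : d -> Bool
x : Bool
  unify d -> Bool ~ Bool -> e
  unify d ~ Bool
  unify Bool ~ e
_ _ : Bool
  unify Bool ~ Bool
\x._ : Bool -> Bool

Answer: Bool -> Bool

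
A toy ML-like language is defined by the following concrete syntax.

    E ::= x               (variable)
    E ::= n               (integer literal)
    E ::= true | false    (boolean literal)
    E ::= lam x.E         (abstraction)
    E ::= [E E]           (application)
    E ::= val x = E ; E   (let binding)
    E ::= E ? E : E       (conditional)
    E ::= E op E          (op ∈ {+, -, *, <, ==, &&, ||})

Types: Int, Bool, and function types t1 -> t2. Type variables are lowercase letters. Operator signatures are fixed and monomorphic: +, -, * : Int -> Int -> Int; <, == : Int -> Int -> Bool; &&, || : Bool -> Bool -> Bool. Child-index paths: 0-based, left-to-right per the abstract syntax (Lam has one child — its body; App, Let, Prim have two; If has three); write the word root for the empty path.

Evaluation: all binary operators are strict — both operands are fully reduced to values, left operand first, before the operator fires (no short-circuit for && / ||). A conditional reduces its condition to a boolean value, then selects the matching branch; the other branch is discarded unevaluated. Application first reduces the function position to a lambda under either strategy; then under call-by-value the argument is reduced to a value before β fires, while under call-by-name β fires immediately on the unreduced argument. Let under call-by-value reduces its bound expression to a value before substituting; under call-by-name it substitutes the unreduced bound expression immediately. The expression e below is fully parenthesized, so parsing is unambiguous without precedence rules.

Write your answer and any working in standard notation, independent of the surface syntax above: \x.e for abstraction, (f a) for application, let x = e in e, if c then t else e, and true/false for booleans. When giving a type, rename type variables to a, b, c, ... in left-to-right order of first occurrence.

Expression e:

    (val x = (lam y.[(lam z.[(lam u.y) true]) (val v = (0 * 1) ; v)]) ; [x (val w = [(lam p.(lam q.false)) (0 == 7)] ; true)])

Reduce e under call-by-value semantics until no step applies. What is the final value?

Answer: true

Trace:
step 0: (let x = (\y.((\z.((\u.y) true)) (let v = (0 * 1) in v))) in (x (let w = ((\p.(\q.false)) (0 == 7)) in true)))
step 1: [let@root] ((\y.((\z.((\u.y) true)) (let v = (0 * 1) in v))) (let w = ((\p.(\q.false)) (0 == 7)) in true))
step 2: [delta@1.0.1] ((\y.((\z.((\u.y) true)) (let v = (0 * 1) in v))) (let w = ((\p.(\q.false)) false) in true))
step 3: [beta@1.0] ((\y.((\z.((\u.y) true)) (let v = (0 * 1) in v))) (let w = (\q.false) in true))
step 4: [let@1] ((\y.((\z.((\u.y) true)) (let v = (0 * 1) in v))) true)
step 5: [beta@root] ((\z.((\u.true) true)) (let v = (0 * 1) in v))
step 6: [delta@1.0] ((\z.((\u.true) true)) (let v = 0 in v))
step 7: [let@1] ((\z.((\u.true) true)) 0)
step 8: [beta@root] ((\u.true) true)
step 9: [beta@root] true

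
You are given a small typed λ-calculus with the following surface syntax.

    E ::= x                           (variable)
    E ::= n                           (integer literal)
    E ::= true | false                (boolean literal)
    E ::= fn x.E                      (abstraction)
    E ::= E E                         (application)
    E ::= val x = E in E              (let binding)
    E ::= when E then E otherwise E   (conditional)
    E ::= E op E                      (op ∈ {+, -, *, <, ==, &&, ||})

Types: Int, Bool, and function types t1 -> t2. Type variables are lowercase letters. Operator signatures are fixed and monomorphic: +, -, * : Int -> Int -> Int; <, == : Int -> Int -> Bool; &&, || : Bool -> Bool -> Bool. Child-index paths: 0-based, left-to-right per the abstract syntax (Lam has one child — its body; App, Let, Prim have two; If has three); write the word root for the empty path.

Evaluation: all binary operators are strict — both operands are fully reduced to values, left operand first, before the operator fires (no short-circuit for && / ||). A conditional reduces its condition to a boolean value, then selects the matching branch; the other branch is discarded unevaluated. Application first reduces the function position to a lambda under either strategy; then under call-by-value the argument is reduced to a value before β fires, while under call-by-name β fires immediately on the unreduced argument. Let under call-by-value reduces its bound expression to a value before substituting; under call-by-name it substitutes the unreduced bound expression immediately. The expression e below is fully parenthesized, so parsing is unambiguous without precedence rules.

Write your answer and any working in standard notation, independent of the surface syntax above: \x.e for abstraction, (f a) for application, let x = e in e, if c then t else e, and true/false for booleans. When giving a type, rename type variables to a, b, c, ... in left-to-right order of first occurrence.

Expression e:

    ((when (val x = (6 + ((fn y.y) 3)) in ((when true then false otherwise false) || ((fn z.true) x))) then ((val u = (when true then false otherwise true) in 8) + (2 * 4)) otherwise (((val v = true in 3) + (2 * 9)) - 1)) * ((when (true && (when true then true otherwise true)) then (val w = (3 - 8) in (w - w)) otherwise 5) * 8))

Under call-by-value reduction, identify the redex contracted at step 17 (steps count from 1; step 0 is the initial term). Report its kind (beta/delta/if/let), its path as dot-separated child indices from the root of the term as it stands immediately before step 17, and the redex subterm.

Working:
step 0: ((if (let x = (6 + ((\y.y) 3)) in ((if true then false else false) || ((\z.true) x))) then ((let u = (if true then false else true) in 8) + (2 * 4)) else (((let v = true in 3) + (2 * 9)) - 1)) * ((if (true && (if true then true else true)) then (let w = (3 - 8) in (w - w)) else 5) * 8))
step 1: [beta@0.0.0.1] ((if (let x = (6 + 3) in ((if true then false else false) || ((\z.true) x))) then ((let u = (if true then false else true) in 8) + (2 * 4)) else (((let v = true in 3) + (2 * 9)) - 1)) * ((if (true && (if true then true else true)) then (let w = (3 - 8) in (w - w)) else 5) * 8))
step 2: [delta@0.0.0] ((if (let x = 9 in ((if true then false else false) || ((\z.true) x))) then ((let u = (if true then false else true) in 8) + (2 * 4)) else (((let v = true in 3) + (2 * 9)) - 1)) * ((if (true && (if true then true else true)) then (let w = (3 - 8) in (w - w)) else 5) * 8))
step 3: [let@0.0] ((if ((if true then false else false) || ((\z.true) 9)) then ((let u = (if true then false else true) in 8) + (2 * 4)) else (((let v = true in 3) + (2 * 9)) - 1)) * ((if (true && (if true then true else true)) then (let w = (3 - 8) in (w - w)) else 5) * 8))
step 4: [if@0.0.0] ((if (false || ((\z.true) 9)) then ((let u = (if true then false else true) in 8) + (2 * 4)) else (((let v = true in 3) + (2 * 9)) - 1)) * ((if (true && (if true then true else true)) then (let w = (3 - 8) in (w - w)) else 5) * 8))
step 5: [beta@0.0.1] ((if (false || true) then ((let u = (if true then false else true) in 8) + (2 * 4)) else (((let v = true in 3) + (2 * 9)) - 1)) * ((if (true && (if true then true else true)) then (let w = (3 - 8) in (w - w)) else 5) * 8))
step 6: [delta@0.0] ((if true then ((let u = (if true then false else true) in 8) + (2 * 4)) else (((let v = true in 3) + (2 * 9)) - 1)) * ((if (true && (if true then true else true)) then (let w = (3 - 8) in (w - w)) else 5) * 8))
step 7: [if@0] (((let u = (if true then false else true) in 8) + (2 * 4)) * ((if (true && (if true then true else true)) then (let w = (3 - 8) in (w - w)) else 5) * 8))
step 8: [if@0.0.0] (((let u = false in 8) + (2 * 4)) * ((if (true && (if true then true else true)) then (let w = (3 - 8) in (w - w)) else 5) * 8))
step 9: [let@0.0] ((8 + (2 * 4)) * ((if (true && (if true then true else true)) then (let w = (3 - 8) in (w - w)) else 5) * 8))
step 10: [delta@0.1] ((8 + 8) * ((if (true && (if true then true else true)) then (let w = (3 - 8) in (w - w)) else 5) * 8))
step 11: [delta@0] (16 * ((if (true && (if true then true else true)) then (let w = (3 - 8) in (w - w)) else 5) * 8))
step 12: [if@1.0.0.1] (16 * ((if (true && true) then (let w = (3 - 8) in (w - w)) else 5) * 8))
step 13: [delta@1.0.0] (16 * ((if true then (let w = (3 - 8) in (w - w)) else 5) * 8))
step 14: [if@1.0] (16 * ((let w = (3 - 8) in (w - w)) * 8))
step 15: [delta@1.0.0] (16 * ((let w = -5 in (w - w)) * 8))
step 16: [let@1.0] (16 * ((-5 - -5) * 8))
step 17: [delta@1.0] (16 * (0 * 8))

Answer: delta at 1.0 : (-5 - -5)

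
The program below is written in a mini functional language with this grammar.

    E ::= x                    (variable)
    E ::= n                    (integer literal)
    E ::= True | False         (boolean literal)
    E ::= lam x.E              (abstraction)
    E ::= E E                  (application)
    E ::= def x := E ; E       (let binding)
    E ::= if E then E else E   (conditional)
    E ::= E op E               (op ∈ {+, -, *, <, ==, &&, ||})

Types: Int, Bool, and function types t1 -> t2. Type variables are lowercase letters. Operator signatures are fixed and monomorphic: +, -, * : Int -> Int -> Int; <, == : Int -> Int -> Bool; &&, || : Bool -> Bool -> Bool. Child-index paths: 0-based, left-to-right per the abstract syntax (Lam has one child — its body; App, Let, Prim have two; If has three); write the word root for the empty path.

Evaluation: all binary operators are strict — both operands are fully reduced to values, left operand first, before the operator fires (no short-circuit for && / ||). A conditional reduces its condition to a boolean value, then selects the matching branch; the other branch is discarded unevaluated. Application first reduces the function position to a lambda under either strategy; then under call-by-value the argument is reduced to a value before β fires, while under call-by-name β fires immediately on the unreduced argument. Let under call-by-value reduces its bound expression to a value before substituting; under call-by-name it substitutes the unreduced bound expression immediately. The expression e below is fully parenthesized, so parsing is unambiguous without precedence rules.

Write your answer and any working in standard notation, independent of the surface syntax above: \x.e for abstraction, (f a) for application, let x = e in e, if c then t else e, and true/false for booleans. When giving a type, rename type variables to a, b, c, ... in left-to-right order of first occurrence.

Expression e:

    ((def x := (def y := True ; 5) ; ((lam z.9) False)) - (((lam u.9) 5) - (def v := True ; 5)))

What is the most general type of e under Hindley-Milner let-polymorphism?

Working:
let y : Bool
let x : Int
\z._ : a -> Int
  unify a -> Int ~ Bool -> b
  unify a ~ Bool
  unify Int ~ b
_ _ : Int
  unify Int ~ Int
\u._ : c -> Int
  unify c -> Int ~ Int -> d
  unify c ~ Int
  unify Int ~ d
_ _ : Int
  unify Int ~ Int
let v : Bool
  unify Int ~ Int
  unify Int ~ Int

Answer: Int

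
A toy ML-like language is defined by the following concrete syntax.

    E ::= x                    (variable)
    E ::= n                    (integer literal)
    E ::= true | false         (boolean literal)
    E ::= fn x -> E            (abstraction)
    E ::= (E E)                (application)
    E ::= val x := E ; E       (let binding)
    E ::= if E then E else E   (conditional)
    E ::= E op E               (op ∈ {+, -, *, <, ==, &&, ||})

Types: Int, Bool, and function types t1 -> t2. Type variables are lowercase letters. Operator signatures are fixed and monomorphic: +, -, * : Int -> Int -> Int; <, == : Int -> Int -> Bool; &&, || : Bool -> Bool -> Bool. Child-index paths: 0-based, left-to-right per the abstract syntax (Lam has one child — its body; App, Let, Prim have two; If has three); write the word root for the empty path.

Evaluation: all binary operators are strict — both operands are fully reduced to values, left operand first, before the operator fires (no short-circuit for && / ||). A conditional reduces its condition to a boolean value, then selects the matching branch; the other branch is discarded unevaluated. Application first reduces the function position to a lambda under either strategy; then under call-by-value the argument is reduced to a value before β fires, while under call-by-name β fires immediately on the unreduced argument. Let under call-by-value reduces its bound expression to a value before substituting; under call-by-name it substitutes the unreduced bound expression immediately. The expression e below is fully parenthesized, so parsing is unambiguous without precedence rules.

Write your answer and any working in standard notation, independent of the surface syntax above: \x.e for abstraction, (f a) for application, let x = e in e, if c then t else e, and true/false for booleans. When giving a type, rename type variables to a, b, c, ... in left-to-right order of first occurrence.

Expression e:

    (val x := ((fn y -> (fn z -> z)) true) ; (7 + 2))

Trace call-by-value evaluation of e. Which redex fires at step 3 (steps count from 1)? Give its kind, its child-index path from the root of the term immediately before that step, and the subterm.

Answer: delta at root : (7 + 2)

Trace:
step 0: (let x = ((\y.(\z.z)) true) in (7 + 2))
step 1: [beta@0] (let x = (\z.z) in (7 + 2))
step 2: [let@root] (7 + 2)
step 3: [delta@root] 9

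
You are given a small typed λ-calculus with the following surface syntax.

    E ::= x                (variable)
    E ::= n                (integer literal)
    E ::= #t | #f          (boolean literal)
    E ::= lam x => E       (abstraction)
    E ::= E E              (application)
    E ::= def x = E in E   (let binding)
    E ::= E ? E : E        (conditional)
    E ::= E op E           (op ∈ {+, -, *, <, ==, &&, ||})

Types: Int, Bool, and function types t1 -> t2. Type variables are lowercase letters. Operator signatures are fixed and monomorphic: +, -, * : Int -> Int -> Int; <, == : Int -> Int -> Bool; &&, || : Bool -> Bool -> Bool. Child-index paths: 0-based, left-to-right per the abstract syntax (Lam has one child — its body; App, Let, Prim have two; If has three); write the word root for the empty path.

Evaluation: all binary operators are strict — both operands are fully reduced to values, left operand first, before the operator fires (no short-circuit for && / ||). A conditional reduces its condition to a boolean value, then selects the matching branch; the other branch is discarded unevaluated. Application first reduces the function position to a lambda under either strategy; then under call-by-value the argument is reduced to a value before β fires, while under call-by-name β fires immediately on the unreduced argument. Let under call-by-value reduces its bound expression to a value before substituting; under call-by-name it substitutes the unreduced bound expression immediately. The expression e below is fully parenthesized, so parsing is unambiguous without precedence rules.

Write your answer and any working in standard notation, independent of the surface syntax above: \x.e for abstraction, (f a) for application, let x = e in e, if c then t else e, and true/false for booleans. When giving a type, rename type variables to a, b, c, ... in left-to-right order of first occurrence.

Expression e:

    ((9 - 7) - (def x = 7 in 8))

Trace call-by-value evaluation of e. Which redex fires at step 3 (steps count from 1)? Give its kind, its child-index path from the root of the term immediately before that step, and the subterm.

Answer: delta at root : (2 - 8)

Trace:
step 0: ((9 - 7) - (let x = 7 in 8))
step 1: [delta@0] (2 - (let x = 7 in 8))
step 2: [let@1] (2 - 8)
step 3: [delta@root] -6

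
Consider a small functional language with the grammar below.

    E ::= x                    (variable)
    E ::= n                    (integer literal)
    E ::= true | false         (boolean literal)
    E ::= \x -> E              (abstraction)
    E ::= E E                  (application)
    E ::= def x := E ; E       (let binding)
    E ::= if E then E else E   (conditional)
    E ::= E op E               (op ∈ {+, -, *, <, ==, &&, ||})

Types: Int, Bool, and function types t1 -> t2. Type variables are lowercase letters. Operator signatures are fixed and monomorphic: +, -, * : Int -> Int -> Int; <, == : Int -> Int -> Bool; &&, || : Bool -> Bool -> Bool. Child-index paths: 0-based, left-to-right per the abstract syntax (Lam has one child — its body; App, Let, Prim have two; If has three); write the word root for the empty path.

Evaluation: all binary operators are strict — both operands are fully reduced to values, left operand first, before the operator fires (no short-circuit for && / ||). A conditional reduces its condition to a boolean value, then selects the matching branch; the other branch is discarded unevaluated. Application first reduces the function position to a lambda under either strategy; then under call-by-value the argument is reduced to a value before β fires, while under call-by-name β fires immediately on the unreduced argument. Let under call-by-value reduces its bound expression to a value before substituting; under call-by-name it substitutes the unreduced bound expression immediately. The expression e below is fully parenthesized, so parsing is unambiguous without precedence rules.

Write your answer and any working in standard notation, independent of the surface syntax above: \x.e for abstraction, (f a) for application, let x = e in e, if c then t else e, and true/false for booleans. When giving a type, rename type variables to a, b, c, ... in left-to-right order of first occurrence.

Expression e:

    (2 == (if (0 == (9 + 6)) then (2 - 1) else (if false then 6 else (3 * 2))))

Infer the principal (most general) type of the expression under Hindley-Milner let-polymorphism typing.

Working:
  unify Int ~ Int
  unify Int ~ Int
  unify Int ~ Int
  unify Int ~ Int
  unify Int ~ Int
  unify Bool ~ Bool
  unify Int ~ Int
  unify Int ~ Int
  unify Bool ~ Bool
  unify Int ~ Int
  unify Int ~ Int
  unify Int ~ Int
  unify Int ~ Int
  unify Int ~ Int

Answer: Bool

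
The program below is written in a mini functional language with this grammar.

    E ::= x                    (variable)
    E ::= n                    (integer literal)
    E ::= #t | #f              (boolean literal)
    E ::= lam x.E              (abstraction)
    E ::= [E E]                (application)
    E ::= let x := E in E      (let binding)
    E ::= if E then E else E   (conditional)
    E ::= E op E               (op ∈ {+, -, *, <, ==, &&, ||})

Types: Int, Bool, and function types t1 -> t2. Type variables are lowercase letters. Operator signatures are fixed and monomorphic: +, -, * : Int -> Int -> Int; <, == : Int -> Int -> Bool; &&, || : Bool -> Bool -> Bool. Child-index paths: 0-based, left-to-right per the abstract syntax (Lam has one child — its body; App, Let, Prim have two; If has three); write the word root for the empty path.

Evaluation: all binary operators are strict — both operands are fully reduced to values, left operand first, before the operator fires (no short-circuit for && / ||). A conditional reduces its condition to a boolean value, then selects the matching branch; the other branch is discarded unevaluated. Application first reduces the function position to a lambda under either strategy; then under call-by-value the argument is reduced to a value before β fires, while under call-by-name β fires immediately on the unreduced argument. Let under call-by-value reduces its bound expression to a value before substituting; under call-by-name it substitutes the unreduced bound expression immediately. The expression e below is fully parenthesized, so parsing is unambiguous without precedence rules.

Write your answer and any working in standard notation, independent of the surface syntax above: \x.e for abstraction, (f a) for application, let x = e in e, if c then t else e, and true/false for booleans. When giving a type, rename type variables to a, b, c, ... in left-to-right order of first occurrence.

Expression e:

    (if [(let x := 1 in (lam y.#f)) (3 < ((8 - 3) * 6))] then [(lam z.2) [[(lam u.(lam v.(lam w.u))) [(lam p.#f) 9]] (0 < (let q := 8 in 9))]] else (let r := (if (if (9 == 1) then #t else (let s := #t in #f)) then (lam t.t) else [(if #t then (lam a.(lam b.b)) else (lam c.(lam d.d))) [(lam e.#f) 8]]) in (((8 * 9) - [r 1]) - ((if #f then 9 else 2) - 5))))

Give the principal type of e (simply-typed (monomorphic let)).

Answer: Int

Trace:
let x : Int
\y._ : a -> Bool
  unify Int ~ Int
  unify Int ~ Int
  unify Int ~ Int
  unify Int ~ Int
  unify Int ~ Int
  unify Int ~ Int
  unify a -> Bool ~ Bool -> b
  unify a ~ Bool
  unify Bool ~ b
_ _ : Bool
  unify Bool ~ Bool
\z._ : c -> Int
u : d
\w._ : f -> d
\v._ : e -> f -> d
\u._ : d -> e -> f -> d
\p._ : g -> Bool
  unify g -> Bool ~ Int -> h
  unify g ~ Int
  unify Bool ~ h
_ _ : Bool
  unify d -> e -> f -> d ~ Bool -> i
  unify d ~ Bool
  unify e -> f -> Bool ~ i
_ _ : e -> f -> Bool
  unify Int ~ Int
let q : Int
  unify Int ~ Int
  unify e -> f -> Bool ~ Bool -> j
  unify e ~ Bool
  unify f -> Bool ~ j
_ _ : f -> Bool
  unify c -> Int ~ (f -> Bool) -> k
  unify c ~ f -> Bool
  unify Int ~ k
_ _ : Int
  unify Int ~ Int
  unify Int ~ Int
  unify Bool ~ Bool
let s : Bool
  unify Bool ~ Bool
  unify Bool ~ Bool
t : l
\t._ : l -> l
  unify Bool ~ Bool
b : n
\b._ : n -> n
\a._ : m -> n -> n
d : p
\d._ : p -> p
\c._ : o -> p -> p
  unify m -> n -> n ~ o -> p -> p
  unify m ~ o
  unify n -> n ~ p -> p
  unify n ~ p
  unify p ~ p
\e._ : q -> Bool
  unify q -> Bool ~ Int -> r
  unify q ~ Int
  unify Bool ~ r
_ _ : Bool
  unify o -> p -> p ~ Bool -> s
  unify o ~ Bool
  unify p -> p ~ s
_ _ : p -> p
  unify l -> l ~ p -> p
  unify l ~ p
  unify p ~ p
let r : p -> p
  unify Int ~ Int
  unify Int ~ Int
  unify Int ~ Int
r : p -> p
  unify p -> p ~ Int -> t
  unify p ~ Int
  unify Int ~ t
_ _ : Int
  unify Int ~ Int
  unify Int ~ Int
  unify Bool ~ Bool
  unify Int ~ Int
  unify Int ~ Int
  unify Int ~ Int
  unify Int ~ Int
  unify Int ~ Int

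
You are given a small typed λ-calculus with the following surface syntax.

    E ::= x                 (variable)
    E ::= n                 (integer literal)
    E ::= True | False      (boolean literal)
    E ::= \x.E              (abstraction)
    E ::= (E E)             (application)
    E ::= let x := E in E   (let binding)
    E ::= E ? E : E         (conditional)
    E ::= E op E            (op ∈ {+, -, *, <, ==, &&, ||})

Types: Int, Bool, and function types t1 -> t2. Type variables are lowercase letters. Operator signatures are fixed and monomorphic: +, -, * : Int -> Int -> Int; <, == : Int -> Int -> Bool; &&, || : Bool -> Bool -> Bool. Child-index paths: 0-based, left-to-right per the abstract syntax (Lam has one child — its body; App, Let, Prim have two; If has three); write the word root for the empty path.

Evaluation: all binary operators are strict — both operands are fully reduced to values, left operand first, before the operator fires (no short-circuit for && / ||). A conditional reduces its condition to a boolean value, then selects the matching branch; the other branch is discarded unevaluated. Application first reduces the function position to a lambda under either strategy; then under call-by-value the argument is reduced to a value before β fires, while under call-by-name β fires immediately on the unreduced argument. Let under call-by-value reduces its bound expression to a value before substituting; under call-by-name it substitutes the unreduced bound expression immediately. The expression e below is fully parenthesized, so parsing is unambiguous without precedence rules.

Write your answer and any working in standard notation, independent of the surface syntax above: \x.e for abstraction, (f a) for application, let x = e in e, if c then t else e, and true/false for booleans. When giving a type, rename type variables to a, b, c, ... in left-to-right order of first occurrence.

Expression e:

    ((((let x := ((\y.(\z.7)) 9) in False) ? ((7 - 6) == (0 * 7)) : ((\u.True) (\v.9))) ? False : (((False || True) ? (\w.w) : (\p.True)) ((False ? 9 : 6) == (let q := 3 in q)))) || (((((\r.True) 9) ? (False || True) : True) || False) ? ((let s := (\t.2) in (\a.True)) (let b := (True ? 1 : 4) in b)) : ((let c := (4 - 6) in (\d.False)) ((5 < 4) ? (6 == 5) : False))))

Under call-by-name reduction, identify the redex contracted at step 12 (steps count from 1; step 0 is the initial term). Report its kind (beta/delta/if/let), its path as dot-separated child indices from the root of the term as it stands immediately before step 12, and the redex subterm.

Answer: delta at root : (false || true)

Working:
step 0: ((if (if (let x = ((\y.(\z.7)) 9) in false) then ((7 - 6) == (0 * 7)) else ((\u.true) (\v.9))) then false else ((if (false || true) then (\w.w) else (\p.true)) ((if false then 9 else 6) == (let q = 3 in q)))) || (if ((if ((\r.true) 9) then (false || true) else true) || false) then ((let s = (\t.2) in (\a.true)) (let b = (if true then 1 else 4) in b)) else ((let c = (4 - 6) in (\d.false)) (if (5 < 4) then (6 == 5) else false))))
step 1: [let@0.0.0] ((if (if false then ((7 - 6) == (0 * 7)) else ((\u.true) (\v.9))) then false else ((if (false || true) then (\w.w) else (\p.true)) ((if false then 9 else 6) == (let q = 3 in q)))) || (if ((if ((\r.true) 9) then (false || true) else true) || false) then ((let s = (\t.2) in (\a.true)) (let b = (if true then 1 else 4) in b)) else ((let c = (4 - 6) in (\d.false)) (if (5 < 4) then (6 == 5) else false))))
step 2: [if@0.0] ((if ((\u.true) (\v.9)) then false else ((if (false || true) then (\w.w) else (\p.true)) ((if false then 9 else 6) == (let q = 3 in q)))) || (if ((if ((\r.true) 9) then (false || true) else true) || false) then ((let s = (\t.2) in (\a.true)) (let b = (if true then 1 else 4) in b)) else ((let c = (4 - 6) in (\d.false)) (if (5 < 4) then (6 == 5) else false))))
step 3: [beta@0.0] ((if true then false else ((if (false || true) then (\w.w) else (\p.true)) ((if false then 9 else 6) == (let q = 3 in q)))) || (if ((if ((\r.true) 9) then (false || true) else true) || false) then ((let s = (\t.2) in (\a.true)) (let b = (if true then 1 else 4) in b)) else ((let c = (4 - 6) in (\d.false)) (if (5 < 4) then (6 == 5) else false))))
step 4: [if@0] (false || (if ((if ((\r.true) 9) then (false || true) else true) || false) then ((let s = (\t.2) in (\a.true)) (let b = (if true then 1 else 4) in b)) else ((let c = (4 - 6) in (\d.false)) (if (5 < 4) then (6 == 5) else false))))
step 5: [beta@1.0.0.0] (false || (if ((if true then (false || true) else true) || false) then ((let s = (\t.2) in (\a.true)) (let b = (if true then 1 else 4) in b)) else ((let c = (4 - 6) in (\d.false)) (if (5 < 4) then (6 == 5) else false))))
step 6: [if@1.0.0] (false || (if ((false || true) || false) then ((let s = (\t.2) in (\a.true)) (let b = (if true then 1 else 4) in b)) else ((let c = (4 - 6) in (\d.false)) (if (5 < 4) then (6 == 5) else false))))
step 7: [delta@1.0.0] (false || (if (true || false) then ((let s = (\t.2) in (\a.true)) (let b = (if true then 1 else 4) in b)) else ((let c = (4 - 6) in (\d.false)) (if (5 < 4) then (6 == 5) else false))))
step 8: [delta@1.0] (false || (if true then ((let s = (\t.2) in (\a.true)) (let b = (if true then 1 else 4) in b)) else ((let c = (4 - 6) in (\d.false)) (if (5 < 4) then (6 == 5) else false))))
step 9: [if@1] (false || ((let s = (\t.2) in (\a.true)) (let b = (if true then 1 else 4) in b)))
step 10: [let@1.0] (false || ((\a.true) (let b = (if true then 1 else 4) in b)))
step 11: [beta@1] (false || true)
step 12: [delta@root] true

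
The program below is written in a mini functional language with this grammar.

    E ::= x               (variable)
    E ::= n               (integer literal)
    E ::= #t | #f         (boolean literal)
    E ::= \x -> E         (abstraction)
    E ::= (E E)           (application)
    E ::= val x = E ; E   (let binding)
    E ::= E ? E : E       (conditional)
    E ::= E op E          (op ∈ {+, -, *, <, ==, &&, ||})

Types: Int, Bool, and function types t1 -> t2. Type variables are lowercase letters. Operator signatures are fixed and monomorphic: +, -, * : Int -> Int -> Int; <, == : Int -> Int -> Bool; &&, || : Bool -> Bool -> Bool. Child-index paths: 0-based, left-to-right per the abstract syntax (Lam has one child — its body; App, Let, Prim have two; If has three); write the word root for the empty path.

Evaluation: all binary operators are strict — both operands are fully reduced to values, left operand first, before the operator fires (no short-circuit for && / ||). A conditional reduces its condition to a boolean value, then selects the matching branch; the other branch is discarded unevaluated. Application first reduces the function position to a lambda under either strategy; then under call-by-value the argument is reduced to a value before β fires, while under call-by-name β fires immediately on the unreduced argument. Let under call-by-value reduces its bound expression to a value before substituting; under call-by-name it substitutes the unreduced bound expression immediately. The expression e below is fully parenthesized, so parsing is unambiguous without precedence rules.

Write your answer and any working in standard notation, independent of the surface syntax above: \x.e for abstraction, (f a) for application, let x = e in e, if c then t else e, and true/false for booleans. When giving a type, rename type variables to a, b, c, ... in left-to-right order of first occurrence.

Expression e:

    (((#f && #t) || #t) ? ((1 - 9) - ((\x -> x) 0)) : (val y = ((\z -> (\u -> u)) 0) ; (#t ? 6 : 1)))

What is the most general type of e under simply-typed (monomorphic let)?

Derivation:
  unify Bool ~ Bool
  unify Bool ~ Bool
  unify Bool ~ Bool
  unify Bool ~ Bool
  unify Bool ~ Bool
  unify Int ~ Int
  unify Int ~ Int
  unify Int ~ Int
x : a
\x._ : a -> a
  unify a -> a ~ Int -> b
  unify a ~ Int
  unify Int ~ b
_ _ : Int
  unify Int ~ Int
u : d
\u._ : d -> d
\z._ : c -> d -> d
  unify c -> d -> d ~ Int -> e
  unify c ~ Int
  unify d -> d ~ e
_ _ : d -> d
let y : d -> d
  unify Bool ~ Bool
  unify Int ~ Int
  unify Int ~ Int

Answer: Int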